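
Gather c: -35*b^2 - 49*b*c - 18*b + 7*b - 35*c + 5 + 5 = -35*b^2 - 11*b + c*(-49*b - 35) + 10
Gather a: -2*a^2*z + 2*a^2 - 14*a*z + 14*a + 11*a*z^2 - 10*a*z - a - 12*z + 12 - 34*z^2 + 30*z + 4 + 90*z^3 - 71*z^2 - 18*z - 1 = a^2*(2 - 2*z) + a*(11*z^2 - 24*z + 13) + 90*z^3 - 105*z^2 + 15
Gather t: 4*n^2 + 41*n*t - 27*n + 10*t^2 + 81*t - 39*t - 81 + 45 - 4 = 4*n^2 - 27*n + 10*t^2 + t*(41*n + 42) - 40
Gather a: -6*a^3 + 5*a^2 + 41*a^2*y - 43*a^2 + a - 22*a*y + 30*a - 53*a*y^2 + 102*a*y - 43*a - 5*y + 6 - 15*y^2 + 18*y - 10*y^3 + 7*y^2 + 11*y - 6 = -6*a^3 + a^2*(41*y - 38) + a*(-53*y^2 + 80*y - 12) - 10*y^3 - 8*y^2 + 24*y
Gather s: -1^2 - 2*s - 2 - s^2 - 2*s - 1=-s^2 - 4*s - 4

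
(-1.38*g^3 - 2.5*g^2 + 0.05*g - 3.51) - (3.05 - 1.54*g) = -1.38*g^3 - 2.5*g^2 + 1.59*g - 6.56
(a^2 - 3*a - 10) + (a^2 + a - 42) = 2*a^2 - 2*a - 52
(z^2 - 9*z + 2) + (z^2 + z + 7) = 2*z^2 - 8*z + 9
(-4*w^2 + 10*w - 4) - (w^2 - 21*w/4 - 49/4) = -5*w^2 + 61*w/4 + 33/4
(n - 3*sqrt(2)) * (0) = 0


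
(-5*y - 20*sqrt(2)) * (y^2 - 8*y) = -5*y^3 - 20*sqrt(2)*y^2 + 40*y^2 + 160*sqrt(2)*y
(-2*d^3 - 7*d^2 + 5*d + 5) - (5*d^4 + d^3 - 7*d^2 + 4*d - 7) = -5*d^4 - 3*d^3 + d + 12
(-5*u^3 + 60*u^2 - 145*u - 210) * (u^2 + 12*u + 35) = -5*u^5 + 400*u^3 + 150*u^2 - 7595*u - 7350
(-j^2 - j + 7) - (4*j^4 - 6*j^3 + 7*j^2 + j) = -4*j^4 + 6*j^3 - 8*j^2 - 2*j + 7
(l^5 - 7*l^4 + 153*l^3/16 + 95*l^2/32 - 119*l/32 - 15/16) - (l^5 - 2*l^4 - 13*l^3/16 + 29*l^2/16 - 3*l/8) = -5*l^4 + 83*l^3/8 + 37*l^2/32 - 107*l/32 - 15/16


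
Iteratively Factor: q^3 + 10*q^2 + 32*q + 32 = (q + 2)*(q^2 + 8*q + 16) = (q + 2)*(q + 4)*(q + 4)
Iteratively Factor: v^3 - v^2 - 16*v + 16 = (v - 1)*(v^2 - 16) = (v - 1)*(v + 4)*(v - 4)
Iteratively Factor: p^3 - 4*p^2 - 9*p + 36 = (p - 3)*(p^2 - p - 12) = (p - 3)*(p + 3)*(p - 4)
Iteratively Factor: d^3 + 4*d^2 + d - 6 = (d + 2)*(d^2 + 2*d - 3) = (d - 1)*(d + 2)*(d + 3)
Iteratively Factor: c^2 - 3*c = (c)*(c - 3)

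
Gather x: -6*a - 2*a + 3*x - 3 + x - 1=-8*a + 4*x - 4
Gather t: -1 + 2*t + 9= 2*t + 8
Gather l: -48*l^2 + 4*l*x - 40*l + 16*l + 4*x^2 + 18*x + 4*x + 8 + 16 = -48*l^2 + l*(4*x - 24) + 4*x^2 + 22*x + 24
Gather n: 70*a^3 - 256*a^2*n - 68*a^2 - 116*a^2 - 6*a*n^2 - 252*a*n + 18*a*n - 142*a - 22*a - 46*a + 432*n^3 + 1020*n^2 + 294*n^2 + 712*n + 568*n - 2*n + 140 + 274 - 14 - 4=70*a^3 - 184*a^2 - 210*a + 432*n^3 + n^2*(1314 - 6*a) + n*(-256*a^2 - 234*a + 1278) + 396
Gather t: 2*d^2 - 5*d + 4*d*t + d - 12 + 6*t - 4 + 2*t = 2*d^2 - 4*d + t*(4*d + 8) - 16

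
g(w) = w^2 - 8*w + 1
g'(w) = 2*w - 8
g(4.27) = -14.93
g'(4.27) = 0.54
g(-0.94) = 9.40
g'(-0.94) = -9.88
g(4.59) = -14.65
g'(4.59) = 1.18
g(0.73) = -4.31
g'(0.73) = -6.54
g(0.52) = -2.89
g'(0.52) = -6.96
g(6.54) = -8.55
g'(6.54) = 5.08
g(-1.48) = 15.03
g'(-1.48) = -10.96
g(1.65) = -9.48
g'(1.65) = -4.70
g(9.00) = 10.00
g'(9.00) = 10.00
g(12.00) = 49.00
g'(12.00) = 16.00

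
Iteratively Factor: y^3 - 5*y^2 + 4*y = (y - 1)*(y^2 - 4*y) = (y - 4)*(y - 1)*(y)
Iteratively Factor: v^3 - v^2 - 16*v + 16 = (v + 4)*(v^2 - 5*v + 4) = (v - 4)*(v + 4)*(v - 1)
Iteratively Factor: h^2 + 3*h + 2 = (h + 2)*(h + 1)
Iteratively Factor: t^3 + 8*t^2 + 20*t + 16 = (t + 2)*(t^2 + 6*t + 8) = (t + 2)*(t + 4)*(t + 2)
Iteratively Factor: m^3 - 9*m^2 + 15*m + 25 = (m - 5)*(m^2 - 4*m - 5) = (m - 5)^2*(m + 1)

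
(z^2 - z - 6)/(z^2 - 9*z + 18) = (z + 2)/(z - 6)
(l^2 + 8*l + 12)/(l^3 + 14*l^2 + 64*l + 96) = (l + 2)/(l^2 + 8*l + 16)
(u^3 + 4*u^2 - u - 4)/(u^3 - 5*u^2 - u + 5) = (u + 4)/(u - 5)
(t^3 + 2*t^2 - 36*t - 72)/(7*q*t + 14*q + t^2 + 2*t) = (t^2 - 36)/(7*q + t)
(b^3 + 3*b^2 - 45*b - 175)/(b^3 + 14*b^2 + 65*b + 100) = (b - 7)/(b + 4)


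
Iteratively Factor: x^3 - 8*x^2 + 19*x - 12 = (x - 3)*(x^2 - 5*x + 4) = (x - 3)*(x - 1)*(x - 4)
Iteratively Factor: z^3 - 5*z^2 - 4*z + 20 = (z + 2)*(z^2 - 7*z + 10) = (z - 5)*(z + 2)*(z - 2)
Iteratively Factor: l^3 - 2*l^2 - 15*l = (l + 3)*(l^2 - 5*l) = (l - 5)*(l + 3)*(l)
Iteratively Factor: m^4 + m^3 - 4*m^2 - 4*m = (m + 2)*(m^3 - m^2 - 2*m) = m*(m + 2)*(m^2 - m - 2) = m*(m - 2)*(m + 2)*(m + 1)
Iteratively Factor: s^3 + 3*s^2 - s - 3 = (s + 1)*(s^2 + 2*s - 3) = (s - 1)*(s + 1)*(s + 3)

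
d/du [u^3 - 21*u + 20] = 3*u^2 - 21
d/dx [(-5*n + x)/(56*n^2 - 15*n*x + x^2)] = (56*n^2 - 15*n*x + x^2 - (5*n - x)*(15*n - 2*x))/(56*n^2 - 15*n*x + x^2)^2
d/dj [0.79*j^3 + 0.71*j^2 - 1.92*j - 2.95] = 2.37*j^2 + 1.42*j - 1.92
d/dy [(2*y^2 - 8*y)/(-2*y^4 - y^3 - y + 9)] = 2*(y*(y - 4)*(8*y^3 + 3*y^2 + 1) + 2*(2 - y)*(2*y^4 + y^3 + y - 9))/(2*y^4 + y^3 + y - 9)^2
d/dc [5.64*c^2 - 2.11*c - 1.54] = 11.28*c - 2.11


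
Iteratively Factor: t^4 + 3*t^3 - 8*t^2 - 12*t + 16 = (t + 4)*(t^3 - t^2 - 4*t + 4) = (t - 2)*(t + 4)*(t^2 + t - 2) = (t - 2)*(t + 2)*(t + 4)*(t - 1)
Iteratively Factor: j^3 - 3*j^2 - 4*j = (j + 1)*(j^2 - 4*j) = (j - 4)*(j + 1)*(j)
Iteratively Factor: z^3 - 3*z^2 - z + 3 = (z - 3)*(z^2 - 1) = (z - 3)*(z + 1)*(z - 1)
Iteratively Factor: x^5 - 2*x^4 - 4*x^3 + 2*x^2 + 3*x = (x + 1)*(x^4 - 3*x^3 - x^2 + 3*x) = x*(x + 1)*(x^3 - 3*x^2 - x + 3) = x*(x - 1)*(x + 1)*(x^2 - 2*x - 3) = x*(x - 1)*(x + 1)^2*(x - 3)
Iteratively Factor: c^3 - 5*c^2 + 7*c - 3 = (c - 1)*(c^2 - 4*c + 3) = (c - 1)^2*(c - 3)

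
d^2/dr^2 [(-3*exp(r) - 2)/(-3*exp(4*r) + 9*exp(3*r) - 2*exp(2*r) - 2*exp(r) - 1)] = (243*exp(8*r) - 603*exp(7*r) - 234*exp(6*r) + 1278*exp(5*r) - 378*exp(4*r) + 203*exp(3*r) + 150*exp(2*r) - 14*exp(r) - 1)*exp(r)/(27*exp(12*r) - 243*exp(11*r) + 783*exp(10*r) - 999*exp(9*r) + 225*exp(8*r) + 288*exp(7*r) + 107*exp(6*r) - 156*exp(5*r) - 63*exp(4*r) + 5*exp(3*r) + 18*exp(2*r) + 6*exp(r) + 1)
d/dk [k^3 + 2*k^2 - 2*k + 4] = 3*k^2 + 4*k - 2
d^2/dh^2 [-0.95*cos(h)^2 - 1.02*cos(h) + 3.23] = 1.02*cos(h) + 1.9*cos(2*h)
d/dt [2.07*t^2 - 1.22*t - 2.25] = 4.14*t - 1.22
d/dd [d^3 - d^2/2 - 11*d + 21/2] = 3*d^2 - d - 11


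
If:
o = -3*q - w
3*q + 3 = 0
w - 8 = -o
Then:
No Solution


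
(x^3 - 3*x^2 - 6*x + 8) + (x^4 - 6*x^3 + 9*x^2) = x^4 - 5*x^3 + 6*x^2 - 6*x + 8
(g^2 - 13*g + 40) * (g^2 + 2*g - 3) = g^4 - 11*g^3 + 11*g^2 + 119*g - 120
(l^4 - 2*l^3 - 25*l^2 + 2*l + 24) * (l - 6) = l^5 - 8*l^4 - 13*l^3 + 152*l^2 + 12*l - 144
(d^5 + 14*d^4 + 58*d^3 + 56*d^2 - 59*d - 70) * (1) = d^5 + 14*d^4 + 58*d^3 + 56*d^2 - 59*d - 70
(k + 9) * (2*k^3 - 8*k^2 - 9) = 2*k^4 + 10*k^3 - 72*k^2 - 9*k - 81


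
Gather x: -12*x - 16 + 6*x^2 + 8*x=6*x^2 - 4*x - 16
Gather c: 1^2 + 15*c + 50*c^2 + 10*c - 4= 50*c^2 + 25*c - 3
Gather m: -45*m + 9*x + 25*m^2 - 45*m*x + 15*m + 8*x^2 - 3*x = 25*m^2 + m*(-45*x - 30) + 8*x^2 + 6*x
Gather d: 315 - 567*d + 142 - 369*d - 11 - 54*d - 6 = 440 - 990*d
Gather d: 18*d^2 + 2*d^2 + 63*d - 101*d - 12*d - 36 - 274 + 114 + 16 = 20*d^2 - 50*d - 180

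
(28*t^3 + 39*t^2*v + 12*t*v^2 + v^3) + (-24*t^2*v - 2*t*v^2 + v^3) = 28*t^3 + 15*t^2*v + 10*t*v^2 + 2*v^3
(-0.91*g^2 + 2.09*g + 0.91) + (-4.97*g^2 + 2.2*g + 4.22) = -5.88*g^2 + 4.29*g + 5.13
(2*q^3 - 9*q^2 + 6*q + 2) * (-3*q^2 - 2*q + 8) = -6*q^5 + 23*q^4 + 16*q^3 - 90*q^2 + 44*q + 16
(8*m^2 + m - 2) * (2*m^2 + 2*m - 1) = 16*m^4 + 18*m^3 - 10*m^2 - 5*m + 2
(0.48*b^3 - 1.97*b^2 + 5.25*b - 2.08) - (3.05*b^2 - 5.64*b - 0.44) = 0.48*b^3 - 5.02*b^2 + 10.89*b - 1.64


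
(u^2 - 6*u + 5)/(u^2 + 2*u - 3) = (u - 5)/(u + 3)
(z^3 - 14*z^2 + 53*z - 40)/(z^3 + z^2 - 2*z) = (z^2 - 13*z + 40)/(z*(z + 2))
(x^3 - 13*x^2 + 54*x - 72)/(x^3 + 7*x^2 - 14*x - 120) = (x^2 - 9*x + 18)/(x^2 + 11*x + 30)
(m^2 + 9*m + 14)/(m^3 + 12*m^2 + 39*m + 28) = (m + 2)/(m^2 + 5*m + 4)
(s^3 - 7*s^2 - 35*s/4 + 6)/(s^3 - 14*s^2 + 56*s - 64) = (s^2 + s - 3/4)/(s^2 - 6*s + 8)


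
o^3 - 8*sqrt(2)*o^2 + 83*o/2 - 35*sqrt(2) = (o - 7*sqrt(2)/2)*(o - 5*sqrt(2)/2)*(o - 2*sqrt(2))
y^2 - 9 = (y - 3)*(y + 3)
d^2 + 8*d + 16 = (d + 4)^2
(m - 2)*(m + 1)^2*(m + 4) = m^4 + 4*m^3 - 3*m^2 - 14*m - 8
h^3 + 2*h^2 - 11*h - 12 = (h - 3)*(h + 1)*(h + 4)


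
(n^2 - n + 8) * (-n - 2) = -n^3 - n^2 - 6*n - 16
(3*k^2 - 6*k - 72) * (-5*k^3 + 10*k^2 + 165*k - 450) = -15*k^5 + 60*k^4 + 795*k^3 - 3060*k^2 - 9180*k + 32400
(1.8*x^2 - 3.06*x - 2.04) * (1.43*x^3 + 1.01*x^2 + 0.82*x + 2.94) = 2.574*x^5 - 2.5578*x^4 - 4.5318*x^3 + 0.7224*x^2 - 10.6692*x - 5.9976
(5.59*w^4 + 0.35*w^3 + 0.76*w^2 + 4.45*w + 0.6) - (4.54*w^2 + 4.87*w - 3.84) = 5.59*w^4 + 0.35*w^3 - 3.78*w^2 - 0.42*w + 4.44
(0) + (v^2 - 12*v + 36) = v^2 - 12*v + 36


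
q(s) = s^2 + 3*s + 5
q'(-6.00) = -9.00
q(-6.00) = 23.00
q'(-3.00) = -3.00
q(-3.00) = 5.00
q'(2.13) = 7.26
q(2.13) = 15.93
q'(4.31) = 11.62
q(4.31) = 36.51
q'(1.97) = 6.94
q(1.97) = 14.79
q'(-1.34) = 0.32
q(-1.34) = 2.78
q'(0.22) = 3.44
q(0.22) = 5.71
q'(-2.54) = -2.08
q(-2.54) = 3.83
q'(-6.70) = -10.40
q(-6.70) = 29.79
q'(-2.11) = -1.22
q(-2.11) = 3.12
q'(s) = 2*s + 3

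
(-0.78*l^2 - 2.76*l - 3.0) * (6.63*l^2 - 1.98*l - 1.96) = -5.1714*l^4 - 16.7544*l^3 - 12.8964*l^2 + 11.3496*l + 5.88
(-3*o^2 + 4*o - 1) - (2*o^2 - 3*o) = -5*o^2 + 7*o - 1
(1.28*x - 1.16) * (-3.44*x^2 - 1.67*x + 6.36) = -4.4032*x^3 + 1.8528*x^2 + 10.078*x - 7.3776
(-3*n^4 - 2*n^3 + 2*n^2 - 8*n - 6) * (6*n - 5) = -18*n^5 + 3*n^4 + 22*n^3 - 58*n^2 + 4*n + 30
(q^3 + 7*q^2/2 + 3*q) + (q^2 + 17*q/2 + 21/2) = q^3 + 9*q^2/2 + 23*q/2 + 21/2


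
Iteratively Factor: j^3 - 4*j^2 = (j)*(j^2 - 4*j) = j*(j - 4)*(j)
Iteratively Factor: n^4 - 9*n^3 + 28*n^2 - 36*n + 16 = (n - 4)*(n^3 - 5*n^2 + 8*n - 4) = (n - 4)*(n - 2)*(n^2 - 3*n + 2) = (n - 4)*(n - 2)*(n - 1)*(n - 2)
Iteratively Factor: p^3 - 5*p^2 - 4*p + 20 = (p - 5)*(p^2 - 4) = (p - 5)*(p - 2)*(p + 2)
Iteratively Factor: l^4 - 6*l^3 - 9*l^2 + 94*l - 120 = (l - 3)*(l^3 - 3*l^2 - 18*l + 40) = (l - 3)*(l + 4)*(l^2 - 7*l + 10) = (l - 5)*(l - 3)*(l + 4)*(l - 2)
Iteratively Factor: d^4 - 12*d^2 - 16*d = (d - 4)*(d^3 + 4*d^2 + 4*d) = (d - 4)*(d + 2)*(d^2 + 2*d) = d*(d - 4)*(d + 2)*(d + 2)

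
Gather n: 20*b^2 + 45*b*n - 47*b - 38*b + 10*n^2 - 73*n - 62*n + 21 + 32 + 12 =20*b^2 - 85*b + 10*n^2 + n*(45*b - 135) + 65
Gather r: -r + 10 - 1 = 9 - r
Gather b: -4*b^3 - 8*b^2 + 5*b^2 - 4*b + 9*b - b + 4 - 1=-4*b^3 - 3*b^2 + 4*b + 3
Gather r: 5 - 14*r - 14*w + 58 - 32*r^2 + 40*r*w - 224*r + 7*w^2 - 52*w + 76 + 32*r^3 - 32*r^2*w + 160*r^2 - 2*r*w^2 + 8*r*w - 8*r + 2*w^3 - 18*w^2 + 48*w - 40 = 32*r^3 + r^2*(128 - 32*w) + r*(-2*w^2 + 48*w - 246) + 2*w^3 - 11*w^2 - 18*w + 99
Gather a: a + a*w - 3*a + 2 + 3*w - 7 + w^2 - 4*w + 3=a*(w - 2) + w^2 - w - 2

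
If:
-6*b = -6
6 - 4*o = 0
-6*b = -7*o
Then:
No Solution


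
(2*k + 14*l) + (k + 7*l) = 3*k + 21*l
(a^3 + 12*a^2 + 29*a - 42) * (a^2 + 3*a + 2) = a^5 + 15*a^4 + 67*a^3 + 69*a^2 - 68*a - 84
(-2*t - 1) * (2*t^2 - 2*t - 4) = -4*t^3 + 2*t^2 + 10*t + 4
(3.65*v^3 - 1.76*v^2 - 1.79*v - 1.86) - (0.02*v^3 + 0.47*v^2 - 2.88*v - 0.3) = 3.63*v^3 - 2.23*v^2 + 1.09*v - 1.56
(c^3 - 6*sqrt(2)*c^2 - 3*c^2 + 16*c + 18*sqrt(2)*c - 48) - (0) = c^3 - 6*sqrt(2)*c^2 - 3*c^2 + 16*c + 18*sqrt(2)*c - 48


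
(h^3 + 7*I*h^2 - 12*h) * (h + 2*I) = h^4 + 9*I*h^3 - 26*h^2 - 24*I*h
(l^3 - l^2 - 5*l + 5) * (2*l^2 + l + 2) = 2*l^5 - l^4 - 9*l^3 + 3*l^2 - 5*l + 10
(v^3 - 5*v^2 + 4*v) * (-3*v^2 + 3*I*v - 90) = -3*v^5 + 15*v^4 + 3*I*v^4 - 102*v^3 - 15*I*v^3 + 450*v^2 + 12*I*v^2 - 360*v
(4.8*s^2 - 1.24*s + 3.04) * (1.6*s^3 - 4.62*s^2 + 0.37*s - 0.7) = 7.68*s^5 - 24.16*s^4 + 12.3688*s^3 - 17.8636*s^2 + 1.9928*s - 2.128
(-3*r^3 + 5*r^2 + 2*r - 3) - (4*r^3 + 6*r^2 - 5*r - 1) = -7*r^3 - r^2 + 7*r - 2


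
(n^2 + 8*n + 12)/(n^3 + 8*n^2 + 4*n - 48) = (n + 2)/(n^2 + 2*n - 8)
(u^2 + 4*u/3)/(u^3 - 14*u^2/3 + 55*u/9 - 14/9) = 3*u*(3*u + 4)/(9*u^3 - 42*u^2 + 55*u - 14)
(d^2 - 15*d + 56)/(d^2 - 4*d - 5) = (-d^2 + 15*d - 56)/(-d^2 + 4*d + 5)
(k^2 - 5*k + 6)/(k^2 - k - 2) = (k - 3)/(k + 1)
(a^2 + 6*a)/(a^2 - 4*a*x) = (a + 6)/(a - 4*x)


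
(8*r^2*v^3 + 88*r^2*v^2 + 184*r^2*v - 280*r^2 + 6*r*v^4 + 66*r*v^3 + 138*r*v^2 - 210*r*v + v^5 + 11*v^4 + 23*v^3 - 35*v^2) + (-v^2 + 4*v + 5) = 8*r^2*v^3 + 88*r^2*v^2 + 184*r^2*v - 280*r^2 + 6*r*v^4 + 66*r*v^3 + 138*r*v^2 - 210*r*v + v^5 + 11*v^4 + 23*v^3 - 36*v^2 + 4*v + 5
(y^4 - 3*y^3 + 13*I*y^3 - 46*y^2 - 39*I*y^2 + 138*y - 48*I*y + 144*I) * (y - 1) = y^5 - 4*y^4 + 13*I*y^4 - 43*y^3 - 52*I*y^3 + 184*y^2 - 9*I*y^2 - 138*y + 192*I*y - 144*I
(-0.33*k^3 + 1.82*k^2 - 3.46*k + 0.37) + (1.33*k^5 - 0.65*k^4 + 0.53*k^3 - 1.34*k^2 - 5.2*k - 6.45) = 1.33*k^5 - 0.65*k^4 + 0.2*k^3 + 0.48*k^2 - 8.66*k - 6.08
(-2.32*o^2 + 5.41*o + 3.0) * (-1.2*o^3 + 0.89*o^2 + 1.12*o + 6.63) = 2.784*o^5 - 8.5568*o^4 - 1.3835*o^3 - 6.6524*o^2 + 39.2283*o + 19.89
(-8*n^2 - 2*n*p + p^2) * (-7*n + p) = 56*n^3 + 6*n^2*p - 9*n*p^2 + p^3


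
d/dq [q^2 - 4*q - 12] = 2*q - 4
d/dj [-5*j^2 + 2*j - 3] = 2 - 10*j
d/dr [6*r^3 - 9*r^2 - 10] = 18*r*(r - 1)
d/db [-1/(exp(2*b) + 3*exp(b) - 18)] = (2*exp(b) + 3)*exp(b)/(exp(2*b) + 3*exp(b) - 18)^2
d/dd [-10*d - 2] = -10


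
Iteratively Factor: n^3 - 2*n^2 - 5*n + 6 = (n + 2)*(n^2 - 4*n + 3) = (n - 1)*(n + 2)*(n - 3)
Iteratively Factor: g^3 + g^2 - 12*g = (g + 4)*(g^2 - 3*g) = (g - 3)*(g + 4)*(g)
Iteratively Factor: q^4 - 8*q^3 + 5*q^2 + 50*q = (q)*(q^3 - 8*q^2 + 5*q + 50) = q*(q - 5)*(q^2 - 3*q - 10) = q*(q - 5)^2*(q + 2)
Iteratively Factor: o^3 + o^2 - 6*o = (o)*(o^2 + o - 6) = o*(o - 2)*(o + 3)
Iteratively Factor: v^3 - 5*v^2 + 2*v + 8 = (v - 4)*(v^2 - v - 2) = (v - 4)*(v - 2)*(v + 1)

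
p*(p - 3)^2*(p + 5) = p^4 - p^3 - 21*p^2 + 45*p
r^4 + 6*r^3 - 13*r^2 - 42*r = r*(r - 3)*(r + 2)*(r + 7)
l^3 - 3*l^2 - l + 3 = (l - 3)*(l - 1)*(l + 1)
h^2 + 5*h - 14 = (h - 2)*(h + 7)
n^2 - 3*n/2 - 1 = (n - 2)*(n + 1/2)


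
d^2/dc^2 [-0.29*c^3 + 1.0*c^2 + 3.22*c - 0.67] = 2.0 - 1.74*c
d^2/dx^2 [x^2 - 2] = 2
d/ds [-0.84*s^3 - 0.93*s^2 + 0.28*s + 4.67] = -2.52*s^2 - 1.86*s + 0.28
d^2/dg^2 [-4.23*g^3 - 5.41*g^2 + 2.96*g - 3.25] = -25.38*g - 10.82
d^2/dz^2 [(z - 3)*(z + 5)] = 2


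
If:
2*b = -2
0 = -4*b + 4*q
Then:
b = -1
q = -1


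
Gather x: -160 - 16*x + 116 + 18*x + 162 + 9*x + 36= 11*x + 154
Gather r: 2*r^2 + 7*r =2*r^2 + 7*r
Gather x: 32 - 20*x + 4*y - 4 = -20*x + 4*y + 28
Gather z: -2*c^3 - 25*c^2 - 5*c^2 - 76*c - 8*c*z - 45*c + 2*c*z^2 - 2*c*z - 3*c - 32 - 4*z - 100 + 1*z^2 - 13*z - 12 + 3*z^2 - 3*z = -2*c^3 - 30*c^2 - 124*c + z^2*(2*c + 4) + z*(-10*c - 20) - 144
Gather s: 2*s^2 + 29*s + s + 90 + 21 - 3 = 2*s^2 + 30*s + 108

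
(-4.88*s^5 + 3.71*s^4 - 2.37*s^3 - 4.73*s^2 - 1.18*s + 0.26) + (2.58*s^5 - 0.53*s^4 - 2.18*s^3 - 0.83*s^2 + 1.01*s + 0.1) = -2.3*s^5 + 3.18*s^4 - 4.55*s^3 - 5.56*s^2 - 0.17*s + 0.36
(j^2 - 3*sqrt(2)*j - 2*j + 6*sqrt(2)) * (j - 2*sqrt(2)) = j^3 - 5*sqrt(2)*j^2 - 2*j^2 + 12*j + 10*sqrt(2)*j - 24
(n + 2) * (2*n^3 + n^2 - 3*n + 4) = 2*n^4 + 5*n^3 - n^2 - 2*n + 8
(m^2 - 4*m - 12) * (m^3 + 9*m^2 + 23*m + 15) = m^5 + 5*m^4 - 25*m^3 - 185*m^2 - 336*m - 180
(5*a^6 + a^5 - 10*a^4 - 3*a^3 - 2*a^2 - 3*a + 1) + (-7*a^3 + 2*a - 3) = 5*a^6 + a^5 - 10*a^4 - 10*a^3 - 2*a^2 - a - 2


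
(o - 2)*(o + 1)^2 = o^3 - 3*o - 2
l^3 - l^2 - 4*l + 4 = (l - 2)*(l - 1)*(l + 2)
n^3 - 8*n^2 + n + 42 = (n - 7)*(n - 3)*(n + 2)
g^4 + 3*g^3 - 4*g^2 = g^2*(g - 1)*(g + 4)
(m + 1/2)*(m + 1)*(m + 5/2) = m^3 + 4*m^2 + 17*m/4 + 5/4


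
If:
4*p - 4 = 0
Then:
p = 1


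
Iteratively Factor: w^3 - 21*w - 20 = (w + 1)*(w^2 - w - 20) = (w + 1)*(w + 4)*(w - 5)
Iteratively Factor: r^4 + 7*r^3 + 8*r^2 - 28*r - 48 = (r + 2)*(r^3 + 5*r^2 - 2*r - 24) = (r - 2)*(r + 2)*(r^2 + 7*r + 12) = (r - 2)*(r + 2)*(r + 4)*(r + 3)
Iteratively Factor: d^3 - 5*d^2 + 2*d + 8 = (d - 4)*(d^2 - d - 2) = (d - 4)*(d + 1)*(d - 2)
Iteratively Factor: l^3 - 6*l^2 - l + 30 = (l - 5)*(l^2 - l - 6) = (l - 5)*(l - 3)*(l + 2)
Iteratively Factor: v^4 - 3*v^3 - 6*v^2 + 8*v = (v - 4)*(v^3 + v^2 - 2*v) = (v - 4)*(v + 2)*(v^2 - v) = (v - 4)*(v - 1)*(v + 2)*(v)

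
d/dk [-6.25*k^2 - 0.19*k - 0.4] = -12.5*k - 0.19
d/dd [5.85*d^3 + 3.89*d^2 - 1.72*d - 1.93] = 17.55*d^2 + 7.78*d - 1.72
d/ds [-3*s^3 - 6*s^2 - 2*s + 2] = -9*s^2 - 12*s - 2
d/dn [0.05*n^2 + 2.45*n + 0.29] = 0.1*n + 2.45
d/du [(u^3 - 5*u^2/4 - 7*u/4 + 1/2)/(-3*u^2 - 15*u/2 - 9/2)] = (-8*u^2 - 24*u + 31)/(6*(4*u^2 + 12*u + 9))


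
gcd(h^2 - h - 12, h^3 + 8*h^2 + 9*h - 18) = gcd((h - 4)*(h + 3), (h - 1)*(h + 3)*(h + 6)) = h + 3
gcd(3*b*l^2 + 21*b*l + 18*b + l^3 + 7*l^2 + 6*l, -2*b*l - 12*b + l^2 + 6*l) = l + 6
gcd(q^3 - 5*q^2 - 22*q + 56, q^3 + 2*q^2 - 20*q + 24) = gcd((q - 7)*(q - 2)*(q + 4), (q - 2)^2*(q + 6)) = q - 2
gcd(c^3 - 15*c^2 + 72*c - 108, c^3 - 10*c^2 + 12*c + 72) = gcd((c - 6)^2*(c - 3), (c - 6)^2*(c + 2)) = c^2 - 12*c + 36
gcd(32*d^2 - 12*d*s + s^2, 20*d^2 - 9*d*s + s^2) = -4*d + s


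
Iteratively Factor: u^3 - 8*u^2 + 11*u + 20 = (u - 4)*(u^2 - 4*u - 5) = (u - 5)*(u - 4)*(u + 1)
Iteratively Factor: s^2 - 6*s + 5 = (s - 1)*(s - 5)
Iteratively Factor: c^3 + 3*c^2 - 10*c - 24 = (c + 4)*(c^2 - c - 6) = (c - 3)*(c + 4)*(c + 2)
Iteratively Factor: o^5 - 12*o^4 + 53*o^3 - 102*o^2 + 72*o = (o - 4)*(o^4 - 8*o^3 + 21*o^2 - 18*o) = o*(o - 4)*(o^3 - 8*o^2 + 21*o - 18) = o*(o - 4)*(o - 3)*(o^2 - 5*o + 6) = o*(o - 4)*(o - 3)^2*(o - 2)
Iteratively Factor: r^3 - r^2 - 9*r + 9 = (r + 3)*(r^2 - 4*r + 3) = (r - 3)*(r + 3)*(r - 1)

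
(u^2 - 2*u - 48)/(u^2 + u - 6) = (u^2 - 2*u - 48)/(u^2 + u - 6)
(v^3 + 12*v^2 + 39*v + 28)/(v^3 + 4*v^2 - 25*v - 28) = (v + 4)/(v - 4)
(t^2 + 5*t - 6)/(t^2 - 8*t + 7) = (t + 6)/(t - 7)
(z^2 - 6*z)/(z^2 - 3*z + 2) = z*(z - 6)/(z^2 - 3*z + 2)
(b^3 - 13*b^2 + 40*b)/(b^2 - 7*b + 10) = b*(b - 8)/(b - 2)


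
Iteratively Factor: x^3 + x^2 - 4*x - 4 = (x + 1)*(x^2 - 4) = (x - 2)*(x + 1)*(x + 2)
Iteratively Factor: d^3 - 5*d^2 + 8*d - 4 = (d - 2)*(d^2 - 3*d + 2) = (d - 2)*(d - 1)*(d - 2)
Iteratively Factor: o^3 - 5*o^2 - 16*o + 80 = (o + 4)*(o^2 - 9*o + 20) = (o - 4)*(o + 4)*(o - 5)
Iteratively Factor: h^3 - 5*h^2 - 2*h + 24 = (h + 2)*(h^2 - 7*h + 12) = (h - 4)*(h + 2)*(h - 3)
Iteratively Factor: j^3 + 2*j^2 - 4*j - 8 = (j + 2)*(j^2 - 4) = (j + 2)^2*(j - 2)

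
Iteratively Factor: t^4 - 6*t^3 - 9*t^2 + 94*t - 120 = (t + 4)*(t^3 - 10*t^2 + 31*t - 30) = (t - 2)*(t + 4)*(t^2 - 8*t + 15) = (t - 3)*(t - 2)*(t + 4)*(t - 5)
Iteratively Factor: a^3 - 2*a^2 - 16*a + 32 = (a - 2)*(a^2 - 16) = (a - 2)*(a + 4)*(a - 4)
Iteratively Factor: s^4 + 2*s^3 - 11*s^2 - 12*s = (s + 4)*(s^3 - 2*s^2 - 3*s) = s*(s + 4)*(s^2 - 2*s - 3) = s*(s - 3)*(s + 4)*(s + 1)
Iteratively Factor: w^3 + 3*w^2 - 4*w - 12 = (w + 2)*(w^2 + w - 6) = (w + 2)*(w + 3)*(w - 2)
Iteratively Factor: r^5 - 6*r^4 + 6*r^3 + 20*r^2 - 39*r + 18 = (r - 1)*(r^4 - 5*r^3 + r^2 + 21*r - 18) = (r - 3)*(r - 1)*(r^3 - 2*r^2 - 5*r + 6) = (r - 3)*(r - 1)*(r + 2)*(r^2 - 4*r + 3) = (r - 3)*(r - 1)^2*(r + 2)*(r - 3)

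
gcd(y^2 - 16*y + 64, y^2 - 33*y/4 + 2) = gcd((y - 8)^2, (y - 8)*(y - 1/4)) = y - 8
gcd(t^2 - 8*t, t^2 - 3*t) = t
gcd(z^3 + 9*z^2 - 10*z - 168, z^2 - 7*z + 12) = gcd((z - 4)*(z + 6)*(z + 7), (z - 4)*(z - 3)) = z - 4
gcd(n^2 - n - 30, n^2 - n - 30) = n^2 - n - 30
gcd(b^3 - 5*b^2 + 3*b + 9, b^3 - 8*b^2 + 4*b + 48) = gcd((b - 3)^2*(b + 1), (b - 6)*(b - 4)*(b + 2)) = 1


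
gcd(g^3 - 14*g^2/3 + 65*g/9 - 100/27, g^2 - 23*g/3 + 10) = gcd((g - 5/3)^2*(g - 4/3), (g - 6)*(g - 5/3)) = g - 5/3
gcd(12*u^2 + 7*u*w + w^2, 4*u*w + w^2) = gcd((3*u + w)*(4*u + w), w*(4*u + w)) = 4*u + w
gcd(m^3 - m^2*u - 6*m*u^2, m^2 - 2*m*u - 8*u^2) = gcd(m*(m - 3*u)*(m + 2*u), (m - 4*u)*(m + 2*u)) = m + 2*u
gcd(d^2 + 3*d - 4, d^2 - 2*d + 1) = d - 1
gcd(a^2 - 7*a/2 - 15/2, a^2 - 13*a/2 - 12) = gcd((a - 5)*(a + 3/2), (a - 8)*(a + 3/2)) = a + 3/2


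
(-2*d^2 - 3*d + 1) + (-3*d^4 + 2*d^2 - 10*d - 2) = -3*d^4 - 13*d - 1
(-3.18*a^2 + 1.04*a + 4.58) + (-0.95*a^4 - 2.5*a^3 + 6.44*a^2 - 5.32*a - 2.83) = -0.95*a^4 - 2.5*a^3 + 3.26*a^2 - 4.28*a + 1.75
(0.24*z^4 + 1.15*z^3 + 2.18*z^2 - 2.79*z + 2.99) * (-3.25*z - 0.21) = -0.78*z^5 - 3.7879*z^4 - 7.3265*z^3 + 8.6097*z^2 - 9.1316*z - 0.6279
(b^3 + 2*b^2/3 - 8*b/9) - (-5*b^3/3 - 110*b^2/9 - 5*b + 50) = 8*b^3/3 + 116*b^2/9 + 37*b/9 - 50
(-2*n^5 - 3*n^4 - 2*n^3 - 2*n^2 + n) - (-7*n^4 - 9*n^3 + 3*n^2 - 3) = -2*n^5 + 4*n^4 + 7*n^3 - 5*n^2 + n + 3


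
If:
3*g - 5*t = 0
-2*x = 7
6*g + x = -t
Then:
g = 35/66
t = 7/22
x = -7/2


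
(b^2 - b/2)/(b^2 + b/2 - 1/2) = b/(b + 1)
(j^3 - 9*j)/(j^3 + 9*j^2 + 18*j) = (j - 3)/(j + 6)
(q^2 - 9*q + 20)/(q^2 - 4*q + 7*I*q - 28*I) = (q - 5)/(q + 7*I)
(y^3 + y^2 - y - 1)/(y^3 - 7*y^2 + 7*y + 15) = (y^2 - 1)/(y^2 - 8*y + 15)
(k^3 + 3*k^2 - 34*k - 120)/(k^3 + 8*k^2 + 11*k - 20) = (k - 6)/(k - 1)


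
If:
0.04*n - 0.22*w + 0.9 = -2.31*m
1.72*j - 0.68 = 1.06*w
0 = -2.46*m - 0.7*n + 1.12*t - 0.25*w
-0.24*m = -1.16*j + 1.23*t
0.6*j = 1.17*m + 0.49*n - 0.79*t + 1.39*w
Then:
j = 0.40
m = -0.43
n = 2.24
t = 0.46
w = 0.00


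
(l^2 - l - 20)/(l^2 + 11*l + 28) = (l - 5)/(l + 7)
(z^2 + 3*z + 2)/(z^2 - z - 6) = (z + 1)/(z - 3)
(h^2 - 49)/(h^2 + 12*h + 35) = (h - 7)/(h + 5)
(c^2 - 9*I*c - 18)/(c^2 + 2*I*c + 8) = (c^2 - 9*I*c - 18)/(c^2 + 2*I*c + 8)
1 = 1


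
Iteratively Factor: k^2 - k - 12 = (k - 4)*(k + 3)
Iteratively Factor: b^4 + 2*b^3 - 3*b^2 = (b + 3)*(b^3 - b^2) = b*(b + 3)*(b^2 - b) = b^2*(b + 3)*(b - 1)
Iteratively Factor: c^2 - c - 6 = (c - 3)*(c + 2)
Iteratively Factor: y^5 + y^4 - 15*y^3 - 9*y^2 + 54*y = (y)*(y^4 + y^3 - 15*y^2 - 9*y + 54) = y*(y - 3)*(y^3 + 4*y^2 - 3*y - 18) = y*(y - 3)*(y + 3)*(y^2 + y - 6) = y*(y - 3)*(y - 2)*(y + 3)*(y + 3)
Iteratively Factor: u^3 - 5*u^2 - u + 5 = (u + 1)*(u^2 - 6*u + 5) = (u - 1)*(u + 1)*(u - 5)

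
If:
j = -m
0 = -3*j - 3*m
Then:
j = -m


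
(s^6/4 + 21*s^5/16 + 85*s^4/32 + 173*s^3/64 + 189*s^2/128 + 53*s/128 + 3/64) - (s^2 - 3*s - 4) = s^6/4 + 21*s^5/16 + 85*s^4/32 + 173*s^3/64 + 61*s^2/128 + 437*s/128 + 259/64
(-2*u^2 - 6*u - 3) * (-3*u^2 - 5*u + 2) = 6*u^4 + 28*u^3 + 35*u^2 + 3*u - 6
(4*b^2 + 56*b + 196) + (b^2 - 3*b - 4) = 5*b^2 + 53*b + 192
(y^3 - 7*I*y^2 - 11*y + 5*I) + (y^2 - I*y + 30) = y^3 + y^2 - 7*I*y^2 - 11*y - I*y + 30 + 5*I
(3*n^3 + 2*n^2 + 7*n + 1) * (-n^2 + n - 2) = -3*n^5 + n^4 - 11*n^3 + 2*n^2 - 13*n - 2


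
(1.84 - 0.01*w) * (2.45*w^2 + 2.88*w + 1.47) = -0.0245*w^3 + 4.4792*w^2 + 5.2845*w + 2.7048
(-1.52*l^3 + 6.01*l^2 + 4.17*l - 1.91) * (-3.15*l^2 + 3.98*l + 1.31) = 4.788*l^5 - 24.9811*l^4 + 8.7931*l^3 + 30.4862*l^2 - 2.1391*l - 2.5021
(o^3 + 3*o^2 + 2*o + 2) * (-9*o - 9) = -9*o^4 - 36*o^3 - 45*o^2 - 36*o - 18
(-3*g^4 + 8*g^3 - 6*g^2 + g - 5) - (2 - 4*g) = -3*g^4 + 8*g^3 - 6*g^2 + 5*g - 7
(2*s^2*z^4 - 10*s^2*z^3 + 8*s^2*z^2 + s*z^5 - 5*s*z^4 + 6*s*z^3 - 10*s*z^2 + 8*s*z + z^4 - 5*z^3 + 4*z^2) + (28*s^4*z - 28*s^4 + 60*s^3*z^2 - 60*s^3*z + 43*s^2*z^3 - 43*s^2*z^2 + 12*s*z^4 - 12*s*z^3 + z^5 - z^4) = 28*s^4*z - 28*s^4 + 60*s^3*z^2 - 60*s^3*z + 2*s^2*z^4 + 33*s^2*z^3 - 35*s^2*z^2 + s*z^5 + 7*s*z^4 - 6*s*z^3 - 10*s*z^2 + 8*s*z + z^5 - 5*z^3 + 4*z^2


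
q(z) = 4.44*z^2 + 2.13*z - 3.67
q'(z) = 8.88*z + 2.13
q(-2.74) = 23.83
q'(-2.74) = -22.20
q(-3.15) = 33.68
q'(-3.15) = -25.84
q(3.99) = 75.51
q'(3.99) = 37.56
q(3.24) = 49.84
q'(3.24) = 30.90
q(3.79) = 68.18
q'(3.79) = 35.79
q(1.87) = 15.84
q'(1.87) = 18.74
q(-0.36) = -3.86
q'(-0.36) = -1.07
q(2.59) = 31.63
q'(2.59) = 25.13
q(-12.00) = 610.13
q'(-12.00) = -104.43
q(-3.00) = 29.90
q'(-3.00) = -24.51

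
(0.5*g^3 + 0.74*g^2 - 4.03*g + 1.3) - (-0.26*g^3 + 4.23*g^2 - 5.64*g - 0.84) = 0.76*g^3 - 3.49*g^2 + 1.61*g + 2.14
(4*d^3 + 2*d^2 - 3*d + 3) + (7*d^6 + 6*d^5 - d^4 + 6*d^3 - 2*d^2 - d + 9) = 7*d^6 + 6*d^5 - d^4 + 10*d^3 - 4*d + 12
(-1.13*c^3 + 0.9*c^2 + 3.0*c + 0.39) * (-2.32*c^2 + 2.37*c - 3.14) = 2.6216*c^5 - 4.7661*c^4 - 1.2788*c^3 + 3.3792*c^2 - 8.4957*c - 1.2246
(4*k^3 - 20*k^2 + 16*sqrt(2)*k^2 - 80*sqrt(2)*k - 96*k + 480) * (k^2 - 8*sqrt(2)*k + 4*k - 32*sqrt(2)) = 4*k^5 - 16*sqrt(2)*k^4 - 4*k^4 - 432*k^3 + 16*sqrt(2)*k^3 + 352*k^2 + 1088*sqrt(2)*k^2 - 768*sqrt(2)*k + 7040*k - 15360*sqrt(2)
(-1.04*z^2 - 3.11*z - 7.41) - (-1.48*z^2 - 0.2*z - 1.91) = 0.44*z^2 - 2.91*z - 5.5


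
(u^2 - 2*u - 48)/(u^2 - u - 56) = (u + 6)/(u + 7)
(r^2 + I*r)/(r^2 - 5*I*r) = (r + I)/(r - 5*I)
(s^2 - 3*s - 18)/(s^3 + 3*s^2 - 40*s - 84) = (s + 3)/(s^2 + 9*s + 14)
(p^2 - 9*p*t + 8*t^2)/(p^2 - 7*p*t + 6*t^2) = (p - 8*t)/(p - 6*t)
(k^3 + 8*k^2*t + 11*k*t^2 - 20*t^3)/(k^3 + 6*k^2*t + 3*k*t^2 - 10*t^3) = (k + 4*t)/(k + 2*t)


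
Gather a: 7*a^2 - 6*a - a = 7*a^2 - 7*a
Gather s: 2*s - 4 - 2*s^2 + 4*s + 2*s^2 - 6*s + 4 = 0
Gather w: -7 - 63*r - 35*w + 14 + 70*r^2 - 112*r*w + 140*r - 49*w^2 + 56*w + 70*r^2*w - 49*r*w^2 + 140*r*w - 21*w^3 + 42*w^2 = 70*r^2 + 77*r - 21*w^3 + w^2*(-49*r - 7) + w*(70*r^2 + 28*r + 21) + 7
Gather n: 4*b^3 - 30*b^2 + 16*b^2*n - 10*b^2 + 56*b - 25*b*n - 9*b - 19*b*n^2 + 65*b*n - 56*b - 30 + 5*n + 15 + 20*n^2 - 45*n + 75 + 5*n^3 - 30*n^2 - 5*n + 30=4*b^3 - 40*b^2 - 9*b + 5*n^3 + n^2*(-19*b - 10) + n*(16*b^2 + 40*b - 45) + 90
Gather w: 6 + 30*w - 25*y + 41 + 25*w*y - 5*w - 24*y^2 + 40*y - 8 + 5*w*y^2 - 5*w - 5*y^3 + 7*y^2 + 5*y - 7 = w*(5*y^2 + 25*y + 20) - 5*y^3 - 17*y^2 + 20*y + 32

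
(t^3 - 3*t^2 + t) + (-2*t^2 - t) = t^3 - 5*t^2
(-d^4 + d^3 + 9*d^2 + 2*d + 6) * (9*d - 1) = -9*d^5 + 10*d^4 + 80*d^3 + 9*d^2 + 52*d - 6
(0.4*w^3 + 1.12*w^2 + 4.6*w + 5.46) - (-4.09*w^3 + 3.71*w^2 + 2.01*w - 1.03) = 4.49*w^3 - 2.59*w^2 + 2.59*w + 6.49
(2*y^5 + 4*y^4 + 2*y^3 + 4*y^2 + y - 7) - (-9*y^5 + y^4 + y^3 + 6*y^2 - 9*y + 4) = 11*y^5 + 3*y^4 + y^3 - 2*y^2 + 10*y - 11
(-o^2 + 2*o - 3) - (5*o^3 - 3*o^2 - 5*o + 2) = -5*o^3 + 2*o^2 + 7*o - 5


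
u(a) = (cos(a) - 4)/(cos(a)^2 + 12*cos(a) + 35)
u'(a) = (2*sin(a)*cos(a) + 12*sin(a))*(cos(a) - 4)/(cos(a)^2 + 12*cos(a) + 35)^2 - sin(a)/(cos(a)^2 + 12*cos(a) + 35) = (cos(a)^2 - 8*cos(a) - 83)*sin(a)/(cos(a)^2 + 12*cos(a) + 35)^2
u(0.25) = -0.06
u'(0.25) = -0.01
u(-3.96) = -0.17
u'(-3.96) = -0.08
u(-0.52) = -0.07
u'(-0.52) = 0.02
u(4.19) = -0.15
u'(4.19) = 0.08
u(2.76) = -0.20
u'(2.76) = -0.05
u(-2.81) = -0.20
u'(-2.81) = 0.04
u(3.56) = -0.20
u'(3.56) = 0.05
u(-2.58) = -0.19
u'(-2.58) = 0.06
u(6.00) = -0.06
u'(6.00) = 0.01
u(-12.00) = -0.07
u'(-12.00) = -0.02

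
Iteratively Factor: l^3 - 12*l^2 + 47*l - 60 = (l - 5)*(l^2 - 7*l + 12) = (l - 5)*(l - 3)*(l - 4)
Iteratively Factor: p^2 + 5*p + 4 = (p + 4)*(p + 1)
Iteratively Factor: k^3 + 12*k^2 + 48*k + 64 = (k + 4)*(k^2 + 8*k + 16) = (k + 4)^2*(k + 4)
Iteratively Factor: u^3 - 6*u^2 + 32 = (u + 2)*(u^2 - 8*u + 16) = (u - 4)*(u + 2)*(u - 4)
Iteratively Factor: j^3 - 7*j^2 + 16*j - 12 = (j - 2)*(j^2 - 5*j + 6) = (j - 2)^2*(j - 3)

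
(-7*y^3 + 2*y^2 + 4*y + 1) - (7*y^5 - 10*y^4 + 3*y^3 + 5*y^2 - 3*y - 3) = -7*y^5 + 10*y^4 - 10*y^3 - 3*y^2 + 7*y + 4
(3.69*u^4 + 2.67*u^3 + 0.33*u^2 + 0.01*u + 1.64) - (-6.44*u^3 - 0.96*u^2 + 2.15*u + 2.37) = 3.69*u^4 + 9.11*u^3 + 1.29*u^2 - 2.14*u - 0.73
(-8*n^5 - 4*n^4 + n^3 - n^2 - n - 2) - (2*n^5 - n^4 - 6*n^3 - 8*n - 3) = -10*n^5 - 3*n^4 + 7*n^3 - n^2 + 7*n + 1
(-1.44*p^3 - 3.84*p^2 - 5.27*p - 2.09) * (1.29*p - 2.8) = -1.8576*p^4 - 0.9216*p^3 + 3.9537*p^2 + 12.0599*p + 5.852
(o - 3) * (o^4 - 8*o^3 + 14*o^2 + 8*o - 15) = o^5 - 11*o^4 + 38*o^3 - 34*o^2 - 39*o + 45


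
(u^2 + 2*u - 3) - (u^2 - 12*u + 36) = 14*u - 39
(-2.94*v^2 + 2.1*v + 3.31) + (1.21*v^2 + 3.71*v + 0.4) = -1.73*v^2 + 5.81*v + 3.71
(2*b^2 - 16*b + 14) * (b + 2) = 2*b^3 - 12*b^2 - 18*b + 28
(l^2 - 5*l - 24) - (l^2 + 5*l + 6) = -10*l - 30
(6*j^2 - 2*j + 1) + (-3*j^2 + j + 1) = 3*j^2 - j + 2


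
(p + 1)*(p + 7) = p^2 + 8*p + 7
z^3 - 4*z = z*(z - 2)*(z + 2)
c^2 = c^2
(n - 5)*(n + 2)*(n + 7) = n^3 + 4*n^2 - 31*n - 70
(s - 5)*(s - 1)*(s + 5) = s^3 - s^2 - 25*s + 25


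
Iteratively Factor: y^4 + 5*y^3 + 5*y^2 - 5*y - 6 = (y + 3)*(y^3 + 2*y^2 - y - 2) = (y - 1)*(y + 3)*(y^2 + 3*y + 2) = (y - 1)*(y + 2)*(y + 3)*(y + 1)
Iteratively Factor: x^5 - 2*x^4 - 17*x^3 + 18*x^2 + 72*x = (x)*(x^4 - 2*x^3 - 17*x^2 + 18*x + 72) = x*(x - 3)*(x^3 + x^2 - 14*x - 24) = x*(x - 3)*(x + 2)*(x^2 - x - 12) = x*(x - 4)*(x - 3)*(x + 2)*(x + 3)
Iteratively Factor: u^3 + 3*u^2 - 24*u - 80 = (u + 4)*(u^2 - u - 20) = (u - 5)*(u + 4)*(u + 4)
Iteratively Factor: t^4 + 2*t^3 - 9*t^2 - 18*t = (t + 2)*(t^3 - 9*t) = (t - 3)*(t + 2)*(t^2 + 3*t) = t*(t - 3)*(t + 2)*(t + 3)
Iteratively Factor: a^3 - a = (a - 1)*(a^2 + a) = (a - 1)*(a + 1)*(a)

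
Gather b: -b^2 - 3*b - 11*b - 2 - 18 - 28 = -b^2 - 14*b - 48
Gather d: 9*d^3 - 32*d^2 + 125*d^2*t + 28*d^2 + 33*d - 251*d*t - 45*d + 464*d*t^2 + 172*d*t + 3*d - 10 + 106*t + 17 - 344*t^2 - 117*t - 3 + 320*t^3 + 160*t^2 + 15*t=9*d^3 + d^2*(125*t - 4) + d*(464*t^2 - 79*t - 9) + 320*t^3 - 184*t^2 + 4*t + 4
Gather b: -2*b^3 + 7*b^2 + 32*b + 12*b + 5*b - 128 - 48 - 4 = -2*b^3 + 7*b^2 + 49*b - 180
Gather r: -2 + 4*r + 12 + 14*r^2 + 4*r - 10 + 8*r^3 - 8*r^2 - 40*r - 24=8*r^3 + 6*r^2 - 32*r - 24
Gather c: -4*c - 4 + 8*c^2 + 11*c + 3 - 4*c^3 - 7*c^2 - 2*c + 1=-4*c^3 + c^2 + 5*c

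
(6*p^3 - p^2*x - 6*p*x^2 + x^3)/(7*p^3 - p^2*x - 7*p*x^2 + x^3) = (-6*p + x)/(-7*p + x)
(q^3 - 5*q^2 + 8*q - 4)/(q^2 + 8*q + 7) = (q^3 - 5*q^2 + 8*q - 4)/(q^2 + 8*q + 7)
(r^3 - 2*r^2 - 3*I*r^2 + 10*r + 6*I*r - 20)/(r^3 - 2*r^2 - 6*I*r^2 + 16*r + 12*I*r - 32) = (r - 5*I)/(r - 8*I)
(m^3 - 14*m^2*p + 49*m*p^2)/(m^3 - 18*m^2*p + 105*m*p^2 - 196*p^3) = m/(m - 4*p)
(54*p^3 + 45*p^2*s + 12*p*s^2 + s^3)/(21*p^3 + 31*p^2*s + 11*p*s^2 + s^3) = (18*p^2 + 9*p*s + s^2)/(7*p^2 + 8*p*s + s^2)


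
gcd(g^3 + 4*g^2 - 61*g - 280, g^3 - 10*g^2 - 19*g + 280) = g^2 - 3*g - 40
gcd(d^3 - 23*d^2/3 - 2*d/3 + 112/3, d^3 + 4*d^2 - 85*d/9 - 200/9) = d - 8/3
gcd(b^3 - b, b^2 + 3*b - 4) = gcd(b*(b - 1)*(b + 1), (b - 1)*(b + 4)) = b - 1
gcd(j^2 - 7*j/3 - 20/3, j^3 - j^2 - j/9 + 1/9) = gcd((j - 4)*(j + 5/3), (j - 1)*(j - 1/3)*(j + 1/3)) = 1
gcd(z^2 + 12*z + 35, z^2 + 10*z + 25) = z + 5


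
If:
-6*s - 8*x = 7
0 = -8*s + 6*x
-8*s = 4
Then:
No Solution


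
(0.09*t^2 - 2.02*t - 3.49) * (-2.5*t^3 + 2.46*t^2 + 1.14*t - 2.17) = -0.225*t^5 + 5.2714*t^4 + 3.8584*t^3 - 11.0835*t^2 + 0.4048*t + 7.5733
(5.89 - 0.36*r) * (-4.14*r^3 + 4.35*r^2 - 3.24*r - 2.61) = 1.4904*r^4 - 25.9506*r^3 + 26.7879*r^2 - 18.144*r - 15.3729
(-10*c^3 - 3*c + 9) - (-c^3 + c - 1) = -9*c^3 - 4*c + 10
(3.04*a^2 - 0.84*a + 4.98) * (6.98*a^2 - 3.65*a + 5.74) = 21.2192*a^4 - 16.9592*a^3 + 55.276*a^2 - 22.9986*a + 28.5852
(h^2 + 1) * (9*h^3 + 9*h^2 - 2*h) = 9*h^5 + 9*h^4 + 7*h^3 + 9*h^2 - 2*h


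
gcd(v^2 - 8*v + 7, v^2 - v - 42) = v - 7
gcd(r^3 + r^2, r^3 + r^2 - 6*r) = r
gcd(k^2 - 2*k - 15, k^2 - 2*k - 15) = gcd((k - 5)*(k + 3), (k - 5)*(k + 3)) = k^2 - 2*k - 15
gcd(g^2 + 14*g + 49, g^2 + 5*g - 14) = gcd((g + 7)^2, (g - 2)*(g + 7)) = g + 7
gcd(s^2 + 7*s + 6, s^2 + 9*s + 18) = s + 6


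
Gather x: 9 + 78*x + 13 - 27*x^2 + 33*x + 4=-27*x^2 + 111*x + 26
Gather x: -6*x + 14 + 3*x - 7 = 7 - 3*x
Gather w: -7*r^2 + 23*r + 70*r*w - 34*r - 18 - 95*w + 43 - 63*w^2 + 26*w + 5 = -7*r^2 - 11*r - 63*w^2 + w*(70*r - 69) + 30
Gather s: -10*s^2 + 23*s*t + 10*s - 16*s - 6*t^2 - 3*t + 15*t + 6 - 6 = -10*s^2 + s*(23*t - 6) - 6*t^2 + 12*t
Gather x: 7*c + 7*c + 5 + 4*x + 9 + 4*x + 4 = 14*c + 8*x + 18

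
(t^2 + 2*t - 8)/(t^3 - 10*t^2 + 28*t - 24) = (t + 4)/(t^2 - 8*t + 12)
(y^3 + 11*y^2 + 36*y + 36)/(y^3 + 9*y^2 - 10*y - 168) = (y^2 + 5*y + 6)/(y^2 + 3*y - 28)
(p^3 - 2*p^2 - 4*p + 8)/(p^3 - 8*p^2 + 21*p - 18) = (p^2 - 4)/(p^2 - 6*p + 9)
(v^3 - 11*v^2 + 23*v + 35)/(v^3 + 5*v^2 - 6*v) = (v^3 - 11*v^2 + 23*v + 35)/(v*(v^2 + 5*v - 6))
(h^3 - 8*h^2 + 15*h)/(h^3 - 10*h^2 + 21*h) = (h - 5)/(h - 7)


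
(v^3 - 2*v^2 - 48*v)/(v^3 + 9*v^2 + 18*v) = (v - 8)/(v + 3)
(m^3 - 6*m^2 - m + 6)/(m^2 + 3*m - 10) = (m^3 - 6*m^2 - m + 6)/(m^2 + 3*m - 10)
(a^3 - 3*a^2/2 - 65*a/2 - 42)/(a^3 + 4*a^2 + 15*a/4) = 2*(a^2 - 3*a - 28)/(a*(2*a + 5))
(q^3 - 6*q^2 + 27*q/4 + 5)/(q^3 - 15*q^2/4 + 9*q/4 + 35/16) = 4*(q - 4)/(4*q - 7)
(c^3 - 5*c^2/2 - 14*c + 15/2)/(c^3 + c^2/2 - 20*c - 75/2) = (2*c - 1)/(2*c + 5)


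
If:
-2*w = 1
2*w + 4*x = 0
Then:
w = -1/2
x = 1/4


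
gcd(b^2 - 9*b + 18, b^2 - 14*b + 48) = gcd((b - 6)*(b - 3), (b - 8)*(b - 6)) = b - 6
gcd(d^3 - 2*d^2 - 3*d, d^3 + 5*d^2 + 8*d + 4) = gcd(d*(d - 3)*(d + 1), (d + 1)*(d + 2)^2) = d + 1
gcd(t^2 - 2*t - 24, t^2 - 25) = 1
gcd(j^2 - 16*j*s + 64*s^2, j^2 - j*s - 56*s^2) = -j + 8*s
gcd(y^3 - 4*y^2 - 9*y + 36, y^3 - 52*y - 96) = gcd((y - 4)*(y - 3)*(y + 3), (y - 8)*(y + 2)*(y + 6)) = 1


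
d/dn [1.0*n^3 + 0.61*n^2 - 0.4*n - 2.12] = 3.0*n^2 + 1.22*n - 0.4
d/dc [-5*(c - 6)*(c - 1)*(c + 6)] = -15*c^2 + 10*c + 180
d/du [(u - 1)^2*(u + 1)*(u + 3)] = 4*u^3 + 6*u^2 - 8*u - 2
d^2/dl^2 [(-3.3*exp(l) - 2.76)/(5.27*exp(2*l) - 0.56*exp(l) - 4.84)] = (-91.65057*exp(4*l) - 316.351776*exp(3*l) - 480.598704*exp(2*l) - 273.516288*exp(l) - 69.823776)*exp(l)/(146.363183*exp(6*l) - 46.658472*exp(5*l) - 398.304492*exp(4*l) + 85.527232*exp(3*l) + 365.805264*exp(2*l) - 39.355008*exp(l) - 113.379904)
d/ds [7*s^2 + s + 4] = 14*s + 1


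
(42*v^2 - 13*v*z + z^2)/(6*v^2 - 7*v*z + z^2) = (-7*v + z)/(-v + z)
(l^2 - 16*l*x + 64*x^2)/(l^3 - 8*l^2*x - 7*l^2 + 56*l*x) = (l - 8*x)/(l*(l - 7))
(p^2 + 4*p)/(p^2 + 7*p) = (p + 4)/(p + 7)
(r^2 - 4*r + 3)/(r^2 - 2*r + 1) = (r - 3)/(r - 1)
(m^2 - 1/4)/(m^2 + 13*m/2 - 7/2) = (m + 1/2)/(m + 7)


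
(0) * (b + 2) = 0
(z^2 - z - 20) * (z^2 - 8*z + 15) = z^4 - 9*z^3 + 3*z^2 + 145*z - 300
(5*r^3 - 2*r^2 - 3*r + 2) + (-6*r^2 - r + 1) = 5*r^3 - 8*r^2 - 4*r + 3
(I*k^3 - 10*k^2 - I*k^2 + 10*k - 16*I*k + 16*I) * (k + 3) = I*k^4 - 10*k^3 + 2*I*k^3 - 20*k^2 - 19*I*k^2 + 30*k - 32*I*k + 48*I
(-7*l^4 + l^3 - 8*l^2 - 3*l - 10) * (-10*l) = 70*l^5 - 10*l^4 + 80*l^3 + 30*l^2 + 100*l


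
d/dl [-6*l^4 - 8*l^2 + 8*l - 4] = -24*l^3 - 16*l + 8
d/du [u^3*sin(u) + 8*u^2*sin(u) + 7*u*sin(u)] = u^3*cos(u) + 3*u^2*sin(u) + 8*u^2*cos(u) + 16*u*sin(u) + 7*u*cos(u) + 7*sin(u)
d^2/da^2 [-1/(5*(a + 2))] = -2/(5*(a + 2)^3)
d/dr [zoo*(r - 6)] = zoo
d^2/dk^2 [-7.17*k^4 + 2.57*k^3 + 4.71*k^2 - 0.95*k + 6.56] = -86.04*k^2 + 15.42*k + 9.42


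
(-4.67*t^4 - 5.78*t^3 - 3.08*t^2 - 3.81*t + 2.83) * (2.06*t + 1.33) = -9.6202*t^5 - 18.1179*t^4 - 14.0322*t^3 - 11.945*t^2 + 0.7625*t + 3.7639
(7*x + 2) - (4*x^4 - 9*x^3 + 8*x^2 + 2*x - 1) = -4*x^4 + 9*x^3 - 8*x^2 + 5*x + 3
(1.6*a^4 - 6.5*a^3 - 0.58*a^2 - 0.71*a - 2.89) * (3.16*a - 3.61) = 5.056*a^5 - 26.316*a^4 + 21.6322*a^3 - 0.1498*a^2 - 6.5693*a + 10.4329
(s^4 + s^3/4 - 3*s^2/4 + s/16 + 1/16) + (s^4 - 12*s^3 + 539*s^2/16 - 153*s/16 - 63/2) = 2*s^4 - 47*s^3/4 + 527*s^2/16 - 19*s/2 - 503/16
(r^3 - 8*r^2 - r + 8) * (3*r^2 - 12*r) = 3*r^5 - 36*r^4 + 93*r^3 + 36*r^2 - 96*r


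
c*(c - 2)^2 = c^3 - 4*c^2 + 4*c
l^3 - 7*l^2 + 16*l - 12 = (l - 3)*(l - 2)^2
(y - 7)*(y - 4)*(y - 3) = y^3 - 14*y^2 + 61*y - 84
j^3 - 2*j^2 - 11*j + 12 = (j - 4)*(j - 1)*(j + 3)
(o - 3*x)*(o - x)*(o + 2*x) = o^3 - 2*o^2*x - 5*o*x^2 + 6*x^3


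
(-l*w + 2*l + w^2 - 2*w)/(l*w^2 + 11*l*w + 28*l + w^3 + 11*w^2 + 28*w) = (-l*w + 2*l + w^2 - 2*w)/(l*w^2 + 11*l*w + 28*l + w^3 + 11*w^2 + 28*w)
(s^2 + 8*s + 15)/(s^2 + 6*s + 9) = (s + 5)/(s + 3)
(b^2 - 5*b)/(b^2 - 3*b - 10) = b/(b + 2)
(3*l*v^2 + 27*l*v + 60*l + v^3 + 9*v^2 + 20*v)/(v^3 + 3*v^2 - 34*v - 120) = (3*l + v)/(v - 6)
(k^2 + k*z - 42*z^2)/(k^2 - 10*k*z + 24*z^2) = (-k - 7*z)/(-k + 4*z)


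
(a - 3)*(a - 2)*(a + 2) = a^3 - 3*a^2 - 4*a + 12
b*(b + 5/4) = b^2 + 5*b/4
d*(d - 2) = d^2 - 2*d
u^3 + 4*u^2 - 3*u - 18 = (u - 2)*(u + 3)^2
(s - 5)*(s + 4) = s^2 - s - 20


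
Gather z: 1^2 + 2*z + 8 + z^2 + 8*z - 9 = z^2 + 10*z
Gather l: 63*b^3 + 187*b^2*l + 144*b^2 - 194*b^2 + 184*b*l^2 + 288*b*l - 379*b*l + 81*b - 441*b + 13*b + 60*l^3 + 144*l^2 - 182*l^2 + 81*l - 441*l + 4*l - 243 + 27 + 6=63*b^3 - 50*b^2 - 347*b + 60*l^3 + l^2*(184*b - 38) + l*(187*b^2 - 91*b - 356) - 210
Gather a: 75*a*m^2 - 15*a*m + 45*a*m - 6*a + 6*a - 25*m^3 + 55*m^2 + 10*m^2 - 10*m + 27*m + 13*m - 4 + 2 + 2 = a*(75*m^2 + 30*m) - 25*m^3 + 65*m^2 + 30*m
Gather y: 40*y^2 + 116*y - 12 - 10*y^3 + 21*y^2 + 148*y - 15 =-10*y^3 + 61*y^2 + 264*y - 27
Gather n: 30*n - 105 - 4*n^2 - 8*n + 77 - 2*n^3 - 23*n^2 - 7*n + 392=-2*n^3 - 27*n^2 + 15*n + 364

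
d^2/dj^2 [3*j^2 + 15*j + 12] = 6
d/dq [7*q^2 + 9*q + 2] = 14*q + 9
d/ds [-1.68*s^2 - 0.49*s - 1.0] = -3.36*s - 0.49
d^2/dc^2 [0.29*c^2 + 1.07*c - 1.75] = 0.580000000000000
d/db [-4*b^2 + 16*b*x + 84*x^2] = -8*b + 16*x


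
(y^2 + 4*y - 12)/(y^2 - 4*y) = (y^2 + 4*y - 12)/(y*(y - 4))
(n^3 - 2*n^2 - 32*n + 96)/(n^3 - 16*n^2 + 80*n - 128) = (n + 6)/(n - 8)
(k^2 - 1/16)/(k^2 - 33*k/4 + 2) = (k + 1/4)/(k - 8)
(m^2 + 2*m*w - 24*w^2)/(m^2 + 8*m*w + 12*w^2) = (m - 4*w)/(m + 2*w)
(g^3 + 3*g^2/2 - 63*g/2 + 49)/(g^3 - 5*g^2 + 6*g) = (2*g^2 + 7*g - 49)/(2*g*(g - 3))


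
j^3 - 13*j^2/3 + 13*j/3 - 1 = (j - 3)*(j - 1)*(j - 1/3)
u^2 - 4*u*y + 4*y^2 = (u - 2*y)^2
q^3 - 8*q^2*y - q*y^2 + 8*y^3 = (q - 8*y)*(q - y)*(q + y)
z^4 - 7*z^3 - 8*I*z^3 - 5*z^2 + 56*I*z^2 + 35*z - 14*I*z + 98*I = (z - 7)*(z - 7*I)*(z - 2*I)*(z + I)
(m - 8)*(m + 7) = m^2 - m - 56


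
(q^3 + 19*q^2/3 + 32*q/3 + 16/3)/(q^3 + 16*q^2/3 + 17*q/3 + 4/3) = (3*q + 4)/(3*q + 1)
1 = 1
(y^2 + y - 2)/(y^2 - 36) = (y^2 + y - 2)/(y^2 - 36)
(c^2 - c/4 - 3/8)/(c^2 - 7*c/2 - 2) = (c - 3/4)/(c - 4)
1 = 1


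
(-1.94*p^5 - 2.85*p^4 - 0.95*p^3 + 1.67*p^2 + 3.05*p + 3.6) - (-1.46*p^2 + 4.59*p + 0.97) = -1.94*p^5 - 2.85*p^4 - 0.95*p^3 + 3.13*p^2 - 1.54*p + 2.63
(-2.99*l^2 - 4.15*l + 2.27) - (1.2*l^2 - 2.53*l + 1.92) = -4.19*l^2 - 1.62*l + 0.35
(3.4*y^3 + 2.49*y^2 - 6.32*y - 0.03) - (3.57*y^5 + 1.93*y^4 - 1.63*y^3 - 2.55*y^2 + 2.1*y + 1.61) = -3.57*y^5 - 1.93*y^4 + 5.03*y^3 + 5.04*y^2 - 8.42*y - 1.64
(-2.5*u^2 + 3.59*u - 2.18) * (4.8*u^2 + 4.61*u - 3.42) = -12.0*u^4 + 5.707*u^3 + 14.6359*u^2 - 22.3276*u + 7.4556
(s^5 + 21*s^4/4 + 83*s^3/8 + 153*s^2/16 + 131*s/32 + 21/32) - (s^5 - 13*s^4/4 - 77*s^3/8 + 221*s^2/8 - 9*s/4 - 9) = 17*s^4/2 + 20*s^3 - 289*s^2/16 + 203*s/32 + 309/32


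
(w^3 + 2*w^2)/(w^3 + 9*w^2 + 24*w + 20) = w^2/(w^2 + 7*w + 10)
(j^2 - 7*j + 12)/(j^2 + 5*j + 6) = (j^2 - 7*j + 12)/(j^2 + 5*j + 6)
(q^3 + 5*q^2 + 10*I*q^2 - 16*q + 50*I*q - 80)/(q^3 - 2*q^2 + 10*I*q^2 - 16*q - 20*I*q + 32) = (q + 5)/(q - 2)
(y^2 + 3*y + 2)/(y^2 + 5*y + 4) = (y + 2)/(y + 4)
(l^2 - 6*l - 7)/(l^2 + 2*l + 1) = (l - 7)/(l + 1)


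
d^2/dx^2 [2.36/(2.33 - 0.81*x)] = -3.096792/(0.81*x - 2.33)^3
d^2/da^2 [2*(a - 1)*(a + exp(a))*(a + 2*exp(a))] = 6*a^2*exp(a) + 16*a*exp(2*a) + 18*a*exp(a) + 12*a - 4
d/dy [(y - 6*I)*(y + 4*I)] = 2*y - 2*I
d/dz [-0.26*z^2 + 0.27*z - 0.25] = 0.27 - 0.52*z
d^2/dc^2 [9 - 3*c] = 0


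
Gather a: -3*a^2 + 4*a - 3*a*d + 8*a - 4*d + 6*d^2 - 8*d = -3*a^2 + a*(12 - 3*d) + 6*d^2 - 12*d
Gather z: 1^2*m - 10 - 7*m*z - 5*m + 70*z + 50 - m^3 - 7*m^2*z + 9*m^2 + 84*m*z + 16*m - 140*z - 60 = -m^3 + 9*m^2 + 12*m + z*(-7*m^2 + 77*m - 70) - 20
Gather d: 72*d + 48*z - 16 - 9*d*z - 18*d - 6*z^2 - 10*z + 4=d*(54 - 9*z) - 6*z^2 + 38*z - 12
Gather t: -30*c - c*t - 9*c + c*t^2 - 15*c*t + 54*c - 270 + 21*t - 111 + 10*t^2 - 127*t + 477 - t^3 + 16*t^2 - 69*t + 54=15*c - t^3 + t^2*(c + 26) + t*(-16*c - 175) + 150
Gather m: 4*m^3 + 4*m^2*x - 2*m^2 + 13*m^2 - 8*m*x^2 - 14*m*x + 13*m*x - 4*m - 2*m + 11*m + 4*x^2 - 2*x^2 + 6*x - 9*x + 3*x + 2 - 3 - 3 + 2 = 4*m^3 + m^2*(4*x + 11) + m*(-8*x^2 - x + 5) + 2*x^2 - 2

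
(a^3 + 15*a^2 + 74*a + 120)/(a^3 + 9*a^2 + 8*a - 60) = (a + 4)/(a - 2)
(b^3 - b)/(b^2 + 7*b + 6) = b*(b - 1)/(b + 6)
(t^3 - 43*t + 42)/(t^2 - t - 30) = (t^2 + 6*t - 7)/(t + 5)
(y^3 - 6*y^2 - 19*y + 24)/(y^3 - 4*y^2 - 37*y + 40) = (y + 3)/(y + 5)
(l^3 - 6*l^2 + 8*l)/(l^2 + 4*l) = (l^2 - 6*l + 8)/(l + 4)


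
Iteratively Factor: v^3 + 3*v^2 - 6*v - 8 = (v + 1)*(v^2 + 2*v - 8) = (v - 2)*(v + 1)*(v + 4)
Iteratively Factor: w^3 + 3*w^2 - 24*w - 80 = (w + 4)*(w^2 - w - 20) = (w + 4)^2*(w - 5)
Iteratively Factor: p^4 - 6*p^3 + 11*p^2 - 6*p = (p - 2)*(p^3 - 4*p^2 + 3*p) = (p - 3)*(p - 2)*(p^2 - p) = p*(p - 3)*(p - 2)*(p - 1)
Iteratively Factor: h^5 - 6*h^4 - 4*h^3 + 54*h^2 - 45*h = (h - 1)*(h^4 - 5*h^3 - 9*h^2 + 45*h) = (h - 5)*(h - 1)*(h^3 - 9*h) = (h - 5)*(h - 1)*(h + 3)*(h^2 - 3*h) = (h - 5)*(h - 3)*(h - 1)*(h + 3)*(h)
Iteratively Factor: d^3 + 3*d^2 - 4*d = (d + 4)*(d^2 - d) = d*(d + 4)*(d - 1)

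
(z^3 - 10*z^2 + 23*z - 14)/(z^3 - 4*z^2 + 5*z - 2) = (z - 7)/(z - 1)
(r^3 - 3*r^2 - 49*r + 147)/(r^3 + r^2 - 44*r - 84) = (r^2 + 4*r - 21)/(r^2 + 8*r + 12)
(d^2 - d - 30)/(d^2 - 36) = (d + 5)/(d + 6)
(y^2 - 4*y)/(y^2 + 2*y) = (y - 4)/(y + 2)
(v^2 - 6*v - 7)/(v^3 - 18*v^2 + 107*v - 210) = (v + 1)/(v^2 - 11*v + 30)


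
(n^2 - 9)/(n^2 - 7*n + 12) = (n + 3)/(n - 4)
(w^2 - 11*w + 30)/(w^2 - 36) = (w - 5)/(w + 6)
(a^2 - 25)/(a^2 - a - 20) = (a + 5)/(a + 4)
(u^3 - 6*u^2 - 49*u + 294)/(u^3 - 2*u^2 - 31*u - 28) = (u^2 + u - 42)/(u^2 + 5*u + 4)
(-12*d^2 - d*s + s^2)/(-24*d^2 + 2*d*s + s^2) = (3*d + s)/(6*d + s)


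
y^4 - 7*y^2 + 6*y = y*(y - 2)*(y - 1)*(y + 3)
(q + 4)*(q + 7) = q^2 + 11*q + 28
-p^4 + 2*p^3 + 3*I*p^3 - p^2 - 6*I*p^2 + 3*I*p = p*(p - 3*I)*(I*p - I)^2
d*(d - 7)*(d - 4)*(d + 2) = d^4 - 9*d^3 + 6*d^2 + 56*d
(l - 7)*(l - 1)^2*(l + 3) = l^4 - 6*l^3 - 12*l^2 + 38*l - 21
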